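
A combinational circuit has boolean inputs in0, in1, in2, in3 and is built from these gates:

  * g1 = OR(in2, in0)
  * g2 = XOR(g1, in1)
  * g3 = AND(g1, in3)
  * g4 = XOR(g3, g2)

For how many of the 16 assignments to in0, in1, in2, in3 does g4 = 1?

g4 = XOR(g3, g2) must be 1, so g3 and g2 differ.
Enumerating the 16 input combinations, 8 give g4 = 1 and 8 give g4 = 0.

8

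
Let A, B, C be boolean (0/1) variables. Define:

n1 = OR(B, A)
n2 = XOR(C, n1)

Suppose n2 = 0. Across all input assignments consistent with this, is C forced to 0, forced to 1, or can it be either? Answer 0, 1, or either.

Both values of C occur among assignments with n2 = 0:
  C=0: A=0, B=0, C=0
  C=1: A=0, B=1, C=1

either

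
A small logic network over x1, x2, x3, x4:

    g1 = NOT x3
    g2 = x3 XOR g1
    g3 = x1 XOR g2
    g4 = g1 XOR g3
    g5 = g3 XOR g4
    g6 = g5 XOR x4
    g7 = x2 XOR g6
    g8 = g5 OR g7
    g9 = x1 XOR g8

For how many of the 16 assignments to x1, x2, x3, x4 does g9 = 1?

g9 = x1 XOR g8 must be 1, so x1 and g8 differ.
Enumerating the 16 input combinations, 8 give g9 = 1 and 8 give g9 = 0.

8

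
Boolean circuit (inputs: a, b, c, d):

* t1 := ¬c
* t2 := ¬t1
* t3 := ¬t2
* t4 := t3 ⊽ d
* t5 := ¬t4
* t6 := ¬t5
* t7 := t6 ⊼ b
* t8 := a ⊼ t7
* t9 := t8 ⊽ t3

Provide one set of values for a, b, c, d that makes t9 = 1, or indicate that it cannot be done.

t9 = t8 ⊽ t3 must be 1, so both t8 = 0 and t3 = 0.
Check with a=1, b=0, c=1, d=1:
t1 = ¬c = ¬1 = 0
t2 = ¬t1 = ¬0 = 1
t3 = ¬t2 = ¬1 = 0
t4 = t3 ⊽ d = 0 ⊽ 1 = 0
t5 = ¬t4 = ¬0 = 1
t6 = ¬t5 = ¬1 = 0
t7 = t6 ⊼ b = 0 ⊼ 0 = 1
t8 = a ⊼ t7 = 1 ⊼ 1 = 0
t9 = t8 ⊽ t3 = 0 ⊽ 0 = 1
So t9 = 1 as required.

a=1, b=0, c=1, d=1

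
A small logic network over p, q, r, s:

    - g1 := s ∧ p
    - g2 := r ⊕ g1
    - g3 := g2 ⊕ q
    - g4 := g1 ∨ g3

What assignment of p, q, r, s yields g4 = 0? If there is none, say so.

p=0, q=1, r=1, s=0

g4 = g1 ∨ g3 must be 0, so both g1 = 0 and g3 = 0.
g1 = s ∧ p must be 0, so at least one of s, p is 0.
g3 = g2 ⊕ q must be 0, so g2 and q are equal.
Check with p=0, q=1, r=1, s=0:
g1 = s ∧ p = 0 ∧ 0 = 0
g2 = r ⊕ g1 = 1 ⊕ 0 = 1
g3 = g2 ⊕ q = 1 ⊕ 1 = 0
g4 = g1 ∨ g3 = 0 ∨ 0 = 0
So g4 = 0 as required.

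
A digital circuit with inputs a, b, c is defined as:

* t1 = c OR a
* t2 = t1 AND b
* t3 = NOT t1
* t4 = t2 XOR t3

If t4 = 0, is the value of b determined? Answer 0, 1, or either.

0

t4 = t2 XOR t3 must be 0, so t2 and t3 are equal.
Every assignment with t4 = 0 has b = 0; there are 3 such assignment(s).
  a=0, b=0, c=1
  a=1, b=0, c=0
  a=1, b=0, c=1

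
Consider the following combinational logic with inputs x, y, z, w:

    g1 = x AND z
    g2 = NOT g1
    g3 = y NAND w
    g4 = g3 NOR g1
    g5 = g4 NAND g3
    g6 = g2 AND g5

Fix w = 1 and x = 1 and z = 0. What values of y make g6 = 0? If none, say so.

no solution exists

With w = 1 and x = 1 and z = 0 fixed, none of the 2 settings of y give g6 = 0.
For example, with y=0:
g1 = x AND z = 1 AND 0 = 0
g2 = NOT g1 = NOT 0 = 1
g3 = y NAND w = 0 NAND 1 = 1
g4 = g3 NOR g1 = 1 NOR 0 = 0
g5 = g4 NAND g3 = 0 NAND 1 = 1
g6 = g2 AND g5 = 1 AND 1 = 1
giving g6 = 1 ≠ 0.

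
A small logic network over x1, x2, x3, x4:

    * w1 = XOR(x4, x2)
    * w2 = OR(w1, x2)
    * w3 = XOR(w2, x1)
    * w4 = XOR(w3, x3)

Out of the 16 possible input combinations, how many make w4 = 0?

8

w4 = XOR(w3, x3) must be 0, so w3 and x3 are equal.
Enumerating the 16 input combinations, 8 give w4 = 0 and 8 give w4 = 1.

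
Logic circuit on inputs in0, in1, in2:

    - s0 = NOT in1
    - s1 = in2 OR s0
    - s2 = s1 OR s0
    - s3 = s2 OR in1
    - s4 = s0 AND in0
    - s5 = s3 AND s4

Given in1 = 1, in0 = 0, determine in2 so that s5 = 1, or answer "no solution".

no solution exists

With in1 = 1, in0 = 0 fixed, none of the 2 settings of in2 give s5 = 1.
For example, with in2=0:
s0 = NOT in1 = NOT 1 = 0
s1 = in2 OR s0 = 0 OR 0 = 0
s2 = s1 OR s0 = 0 OR 0 = 0
s3 = s2 OR in1 = 0 OR 1 = 1
s4 = s0 AND in0 = 0 AND 0 = 0
s5 = s3 AND s4 = 1 AND 0 = 0
giving s5 = 0 ≠ 1.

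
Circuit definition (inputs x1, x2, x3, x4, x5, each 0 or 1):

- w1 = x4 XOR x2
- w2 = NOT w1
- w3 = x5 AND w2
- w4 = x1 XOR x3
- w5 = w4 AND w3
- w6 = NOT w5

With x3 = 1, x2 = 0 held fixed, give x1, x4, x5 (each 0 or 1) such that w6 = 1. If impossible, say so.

w6 = NOT w5 must be 1, so w5 = 0.
Check with x3 = 1, x2 = 0 and x1=0, x4=0, x5=0:
w1 = x4 XOR x2 = 0 XOR 0 = 0
w2 = NOT w1 = NOT 0 = 1
w3 = x5 AND w2 = 0 AND 1 = 0
w4 = x1 XOR x3 = 0 XOR 1 = 1
w5 = w4 AND w3 = 1 AND 0 = 0
w6 = NOT w5 = NOT 0 = 1
So w6 = 1.

x1=0 x4=0 x5=0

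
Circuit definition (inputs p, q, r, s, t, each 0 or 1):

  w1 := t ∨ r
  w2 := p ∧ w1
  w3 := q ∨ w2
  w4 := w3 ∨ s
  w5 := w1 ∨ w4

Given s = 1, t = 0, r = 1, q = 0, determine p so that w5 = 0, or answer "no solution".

With s = 1, t = 0, r = 1, q = 0 fixed, none of the 2 settings of p give w5 = 0.
For example, with p=1:
w1 = t ∨ r = 0 ∨ 1 = 1
w2 = p ∧ w1 = 1 ∧ 1 = 1
w3 = q ∨ w2 = 0 ∨ 1 = 1
w4 = w3 ∨ s = 1 ∨ 1 = 1
w5 = w1 ∨ w4 = 1 ∨ 1 = 1
giving w5 = 1 ≠ 0.

no solution exists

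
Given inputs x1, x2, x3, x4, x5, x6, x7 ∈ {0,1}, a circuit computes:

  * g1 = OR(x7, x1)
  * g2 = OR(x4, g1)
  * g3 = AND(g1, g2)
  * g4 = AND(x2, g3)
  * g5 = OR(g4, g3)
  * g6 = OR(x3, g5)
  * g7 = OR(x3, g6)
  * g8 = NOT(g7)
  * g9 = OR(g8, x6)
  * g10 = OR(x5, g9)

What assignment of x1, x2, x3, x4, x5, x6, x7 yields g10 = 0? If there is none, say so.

g10 = OR(x5, g9) must be 0, so both x5 = 0 and g9 = 0.
g9 = OR(g8, x6) must be 0, so both g8 = 0 and x6 = 0.
g8 = NOT(g7) must be 0, so g7 = 1.
Check with x1=1, x2=0, x3=1, x4=0, x5=0, x6=0, x7=1:
g1 = OR(x7, x1) = OR(1, 1) = 1
g2 = OR(x4, g1) = OR(0, 1) = 1
g3 = AND(g1, g2) = AND(1, 1) = 1
g4 = AND(x2, g3) = AND(0, 1) = 0
g5 = OR(g4, g3) = OR(0, 1) = 1
g6 = OR(x3, g5) = OR(1, 1) = 1
g7 = OR(x3, g6) = OR(1, 1) = 1
g8 = NOT(g7) = NOT 1 = 0
g9 = OR(g8, x6) = OR(0, 0) = 0
g10 = OR(x5, g9) = OR(0, 0) = 0
So g10 = 0 as required.

x1=1, x2=0, x3=1, x4=0, x5=0, x6=0, x7=1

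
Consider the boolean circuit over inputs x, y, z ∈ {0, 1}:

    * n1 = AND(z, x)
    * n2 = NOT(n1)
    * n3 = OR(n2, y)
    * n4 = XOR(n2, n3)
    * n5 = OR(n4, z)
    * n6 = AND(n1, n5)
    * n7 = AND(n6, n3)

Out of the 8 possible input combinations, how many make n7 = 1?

n7 = AND(n6, n3) must be 1, so both n6 = 1 and n3 = 1.
n6 = AND(n1, n5) must be 1, so both n1 = 1 and n5 = 1.
n3 = OR(n2, y) must be 1, so at least one of n2, y is 1.
Enumerating the 8 input combinations, 1 give n7 = 1 and 7 give n7 = 0.

1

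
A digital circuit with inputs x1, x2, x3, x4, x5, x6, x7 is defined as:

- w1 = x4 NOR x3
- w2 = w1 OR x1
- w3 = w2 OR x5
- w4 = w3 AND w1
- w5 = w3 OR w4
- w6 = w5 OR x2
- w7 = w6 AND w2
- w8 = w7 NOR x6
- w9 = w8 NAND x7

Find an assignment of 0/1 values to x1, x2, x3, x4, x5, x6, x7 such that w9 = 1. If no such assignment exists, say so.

w9 = w8 NAND x7 must be 1, so at least one of w8, x7 is 0.
Check with x1=1 x2=0 x3=1 x4=0 x5=0 x6=1 x7=0:
w1 = x4 NOR x3 = 0 NOR 1 = 0
w2 = w1 OR x1 = 0 OR 1 = 1
w3 = w2 OR x5 = 1 OR 0 = 1
w4 = w3 AND w1 = 1 AND 0 = 0
w5 = w3 OR w4 = 1 OR 0 = 1
w6 = w5 OR x2 = 1 OR 0 = 1
w7 = w6 AND w2 = 1 AND 1 = 1
w8 = w7 NOR x6 = 1 NOR 1 = 0
w9 = w8 NAND x7 = 0 NAND 0 = 1
So w9 = 1 as required.

x1=1 x2=0 x3=1 x4=0 x5=0 x6=1 x7=0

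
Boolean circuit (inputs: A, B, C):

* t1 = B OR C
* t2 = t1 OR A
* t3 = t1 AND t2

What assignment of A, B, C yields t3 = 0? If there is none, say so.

t3 = t1 AND t2 must be 0, so at least one of t1, t2 is 0.
Check with A=1, B=0, C=0:
t1 = B OR C = 0 OR 0 = 0
t2 = t1 OR A = 0 OR 1 = 1
t3 = t1 AND t2 = 0 AND 1 = 0
So t3 = 0 as required.

A=1, B=0, C=0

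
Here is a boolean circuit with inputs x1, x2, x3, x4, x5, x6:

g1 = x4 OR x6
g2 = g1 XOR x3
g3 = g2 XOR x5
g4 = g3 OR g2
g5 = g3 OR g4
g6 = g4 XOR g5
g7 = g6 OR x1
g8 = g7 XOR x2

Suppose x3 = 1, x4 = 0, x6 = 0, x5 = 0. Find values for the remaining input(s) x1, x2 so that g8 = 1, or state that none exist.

x1=0, x2=1

g8 = g7 XOR x2 must be 1, so g7 and x2 differ.
Check with x3 = 1, x4 = 0, x6 = 0, x5 = 0 and x1=0, x2=1:
g1 = x4 OR x6 = 0 OR 0 = 0
g2 = g1 XOR x3 = 0 XOR 1 = 1
g3 = g2 XOR x5 = 1 XOR 0 = 1
g4 = g3 OR g2 = 1 OR 1 = 1
g5 = g3 OR g4 = 1 OR 1 = 1
g6 = g4 XOR g5 = 1 XOR 1 = 0
g7 = g6 OR x1 = 0 OR 0 = 0
g8 = g7 XOR x2 = 0 XOR 1 = 1
So g8 = 1.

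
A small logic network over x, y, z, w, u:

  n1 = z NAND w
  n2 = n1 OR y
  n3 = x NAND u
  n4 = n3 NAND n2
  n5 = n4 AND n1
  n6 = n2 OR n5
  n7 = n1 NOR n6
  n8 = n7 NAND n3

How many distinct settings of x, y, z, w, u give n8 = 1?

n8 = n7 NAND n3 must be 1, so at least one of n7, n3 is 0.
Enumerating the 32 input combinations, 29 give n8 = 1 and 3 give n8 = 0.

29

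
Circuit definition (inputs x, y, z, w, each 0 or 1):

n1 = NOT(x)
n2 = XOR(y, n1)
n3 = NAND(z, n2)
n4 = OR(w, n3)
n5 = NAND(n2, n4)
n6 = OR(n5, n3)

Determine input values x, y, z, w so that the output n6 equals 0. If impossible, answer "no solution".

n6 = OR(n5, n3) must be 0, so both n5 = 0 and n3 = 0.
Check with x=0, y=0, z=1, w=1:
n1 = NOT(x) = NOT 0 = 1
n2 = XOR(y, n1) = XOR(0, 1) = 1
n3 = NAND(z, n2) = NAND(1, 1) = 0
n4 = OR(w, n3) = OR(1, 0) = 1
n5 = NAND(n2, n4) = NAND(1, 1) = 0
n6 = OR(n5, n3) = OR(0, 0) = 0
So n6 = 0 as required.

x=0, y=0, z=1, w=1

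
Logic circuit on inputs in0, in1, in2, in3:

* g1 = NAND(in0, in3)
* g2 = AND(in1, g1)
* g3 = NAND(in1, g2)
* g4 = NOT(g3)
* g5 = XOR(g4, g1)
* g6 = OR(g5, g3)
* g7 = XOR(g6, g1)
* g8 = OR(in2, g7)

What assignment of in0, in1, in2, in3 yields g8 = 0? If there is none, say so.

Check with in0=1, in1=0, in2=0, in3=0:
g1 = NAND(in0, in3) = NAND(1, 0) = 1
g2 = AND(in1, g1) = AND(0, 1) = 0
g3 = NAND(in1, g2) = NAND(0, 0) = 1
g4 = NOT(g3) = NOT 1 = 0
g5 = XOR(g4, g1) = XOR(0, 1) = 1
g6 = OR(g5, g3) = OR(1, 1) = 1
g7 = XOR(g6, g1) = XOR(1, 1) = 0
g8 = OR(in2, g7) = OR(0, 0) = 0
So g8 = 0 as required.

in0=1, in1=0, in2=0, in3=0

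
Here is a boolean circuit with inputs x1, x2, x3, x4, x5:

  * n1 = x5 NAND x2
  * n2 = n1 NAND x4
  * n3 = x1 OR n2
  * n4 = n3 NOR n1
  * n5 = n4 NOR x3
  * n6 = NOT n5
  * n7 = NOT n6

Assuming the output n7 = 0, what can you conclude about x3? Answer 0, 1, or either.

n7 = NOT n6 must be 0, so n6 = 1.
n6 = NOT n5 must be 1, so n5 = 0.
n5 = n4 NOR x3 must be 0, so at least one of n4, x3 is 1.
Every assignment with n7 = 0 has x3 = 1; there are 16 such assignment(s).

1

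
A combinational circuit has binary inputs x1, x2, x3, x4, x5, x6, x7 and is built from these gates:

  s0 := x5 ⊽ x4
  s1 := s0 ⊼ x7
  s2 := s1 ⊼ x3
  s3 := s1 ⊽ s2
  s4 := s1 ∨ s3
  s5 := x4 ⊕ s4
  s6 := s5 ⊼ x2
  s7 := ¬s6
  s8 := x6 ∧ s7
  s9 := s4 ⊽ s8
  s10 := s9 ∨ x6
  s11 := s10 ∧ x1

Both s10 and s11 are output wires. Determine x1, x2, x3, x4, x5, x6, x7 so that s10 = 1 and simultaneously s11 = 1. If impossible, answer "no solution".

x1=1 x2=0 x3=1 x4=0 x5=0 x6=1 x7=1

Check with x1=1 x2=0 x3=1 x4=0 x5=0 x6=1 x7=1:
s0 = x5 ⊽ x4 = 0 ⊽ 0 = 1
s1 = s0 ⊼ x7 = 1 ⊼ 1 = 0
s2 = s1 ⊼ x3 = 0 ⊼ 1 = 1
s3 = s1 ⊽ s2 = 0 ⊽ 1 = 0
s4 = s1 ∨ s3 = 0 ∨ 0 = 0
s5 = x4 ⊕ s4 = 0 ⊕ 0 = 0
s6 = s5 ⊼ x2 = 0 ⊼ 0 = 1
s7 = ¬s6 = ¬1 = 0
s8 = x6 ∧ s7 = 1 ∧ 0 = 0
s9 = s4 ⊽ s8 = 0 ⊽ 0 = 1
s10 = s9 ∨ x6 = 1 ∨ 1 = 1
s11 = s10 ∧ x1 = 1 ∧ 1 = 1
So s10 = 1 and s11 = 1.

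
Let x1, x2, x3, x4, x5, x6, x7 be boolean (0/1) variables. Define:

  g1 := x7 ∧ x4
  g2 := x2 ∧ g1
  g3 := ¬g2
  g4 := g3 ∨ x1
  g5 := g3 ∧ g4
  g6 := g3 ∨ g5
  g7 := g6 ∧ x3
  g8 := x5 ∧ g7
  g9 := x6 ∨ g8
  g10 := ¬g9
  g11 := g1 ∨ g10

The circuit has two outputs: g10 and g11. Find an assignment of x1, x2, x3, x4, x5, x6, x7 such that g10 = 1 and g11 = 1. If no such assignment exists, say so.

Check with x1=1 x2=1 x3=0 x4=1 x5=0 x6=0 x7=1:
g1 = x7 ∧ x4 = 1 ∧ 1 = 1
g2 = x2 ∧ g1 = 1 ∧ 1 = 1
g3 = ¬g2 = ¬1 = 0
g4 = g3 ∨ x1 = 0 ∨ 1 = 1
g5 = g3 ∧ g4 = 0 ∧ 1 = 0
g6 = g3 ∨ g5 = 0 ∨ 0 = 0
g7 = g6 ∧ x3 = 0 ∧ 0 = 0
g8 = x5 ∧ g7 = 0 ∧ 0 = 0
g9 = x6 ∨ g8 = 0 ∨ 0 = 0
g10 = ¬g9 = ¬0 = 1
g11 = g1 ∨ g10 = 1 ∨ 1 = 1
So g10 = 1 and g11 = 1.

x1=1 x2=1 x3=0 x4=1 x5=0 x6=0 x7=1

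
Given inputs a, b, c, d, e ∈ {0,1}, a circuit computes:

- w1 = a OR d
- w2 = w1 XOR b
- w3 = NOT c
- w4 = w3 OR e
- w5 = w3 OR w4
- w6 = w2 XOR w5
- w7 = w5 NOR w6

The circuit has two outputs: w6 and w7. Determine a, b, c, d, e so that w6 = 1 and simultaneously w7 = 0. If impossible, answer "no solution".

Check with a=1, b=1, c=1, d=0, e=1:
w1 = a OR d = 1 OR 0 = 1
w2 = w1 XOR b = 1 XOR 1 = 0
w3 = NOT c = NOT 1 = 0
w4 = w3 OR e = 0 OR 1 = 1
w5 = w3 OR w4 = 0 OR 1 = 1
w6 = w2 XOR w5 = 0 XOR 1 = 1
w7 = w5 NOR w6 = 1 NOR 1 = 0
So w6 = 1 and w7 = 0.

a=1, b=1, c=1, d=0, e=1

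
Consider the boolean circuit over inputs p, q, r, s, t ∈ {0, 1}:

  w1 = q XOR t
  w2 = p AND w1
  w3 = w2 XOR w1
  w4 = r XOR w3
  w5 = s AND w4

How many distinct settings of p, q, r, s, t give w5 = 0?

w5 = s AND w4 must be 0, so at least one of s, w4 is 0.
Enumerating the 32 input combinations, 24 give w5 = 0 and 8 give w5 = 1.

24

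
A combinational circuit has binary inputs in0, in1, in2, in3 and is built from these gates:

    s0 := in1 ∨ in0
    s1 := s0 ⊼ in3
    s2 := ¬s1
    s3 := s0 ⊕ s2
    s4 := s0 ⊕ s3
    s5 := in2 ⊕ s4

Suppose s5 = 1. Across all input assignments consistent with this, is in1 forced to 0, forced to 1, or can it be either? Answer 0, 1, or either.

Both values of in1 occur among assignments with s5 = 1:
  in1=0: in0=0, in1=0, in2=1, in3=0
  in1=1: in0=0, in1=1, in2=0, in3=1

either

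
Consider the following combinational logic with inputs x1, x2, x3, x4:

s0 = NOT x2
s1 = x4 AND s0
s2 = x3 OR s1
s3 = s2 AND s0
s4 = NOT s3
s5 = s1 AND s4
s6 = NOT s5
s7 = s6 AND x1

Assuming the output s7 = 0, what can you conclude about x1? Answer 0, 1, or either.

0

s7 = s6 AND x1 must be 0, so at least one of s6, x1 is 0.
Every assignment with s7 = 0 has x1 = 0; there are 8 such assignment(s).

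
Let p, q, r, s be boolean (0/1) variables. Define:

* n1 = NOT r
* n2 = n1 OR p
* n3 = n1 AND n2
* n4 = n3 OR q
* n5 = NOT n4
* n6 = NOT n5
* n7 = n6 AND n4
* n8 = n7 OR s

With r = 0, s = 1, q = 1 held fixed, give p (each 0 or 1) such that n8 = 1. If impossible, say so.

n8 = n7 OR s must be 1, so at least one of n7, s is 1.
Check with r = 0, s = 1, q = 1 and p=1:
n1 = NOT r = NOT 0 = 1
n2 = n1 OR p = 1 OR 1 = 1
n3 = n1 AND n2 = 1 AND 1 = 1
n4 = n3 OR q = 1 OR 1 = 1
n5 = NOT n4 = NOT 1 = 0
n6 = NOT n5 = NOT 0 = 1
n7 = n6 AND n4 = 1 AND 1 = 1
n8 = n7 OR s = 1 OR 1 = 1
So n8 = 1.

p=1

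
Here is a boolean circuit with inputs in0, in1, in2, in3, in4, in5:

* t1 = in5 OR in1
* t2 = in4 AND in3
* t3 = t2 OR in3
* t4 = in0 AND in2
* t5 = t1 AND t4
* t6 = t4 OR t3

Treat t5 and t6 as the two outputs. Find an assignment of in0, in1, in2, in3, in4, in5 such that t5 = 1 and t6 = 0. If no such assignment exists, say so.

no solution exists

Across all 64 input combinations, none give both t5 = 1 and t6 = 0.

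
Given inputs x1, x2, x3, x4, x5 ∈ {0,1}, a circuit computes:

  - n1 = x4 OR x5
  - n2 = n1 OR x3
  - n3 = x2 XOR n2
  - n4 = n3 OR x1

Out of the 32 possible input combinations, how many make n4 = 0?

n4 = n3 OR x1 must be 0, so both n3 = 0 and x1 = 0.
n3 = x2 XOR n2 must be 0, so x2 and n2 are equal.
Enumerating the 32 input combinations, 8 give n4 = 0 and 24 give n4 = 1.

8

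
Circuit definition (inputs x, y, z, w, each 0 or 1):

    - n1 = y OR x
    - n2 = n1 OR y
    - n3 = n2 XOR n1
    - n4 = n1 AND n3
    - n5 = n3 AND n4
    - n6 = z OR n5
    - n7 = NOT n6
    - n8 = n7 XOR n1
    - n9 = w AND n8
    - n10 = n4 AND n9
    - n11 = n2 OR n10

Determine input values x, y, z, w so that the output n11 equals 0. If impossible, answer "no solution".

x=0, y=0, z=0, w=1

Check with x=0, y=0, z=0, w=1:
n1 = y OR x = 0 OR 0 = 0
n2 = n1 OR y = 0 OR 0 = 0
n3 = n2 XOR n1 = 0 XOR 0 = 0
n4 = n1 AND n3 = 0 AND 0 = 0
n5 = n3 AND n4 = 0 AND 0 = 0
n6 = z OR n5 = 0 OR 0 = 0
n7 = NOT n6 = NOT 0 = 1
n8 = n7 XOR n1 = 1 XOR 0 = 1
n9 = w AND n8 = 1 AND 1 = 1
n10 = n4 AND n9 = 0 AND 1 = 0
n11 = n2 OR n10 = 0 OR 0 = 0
So n11 = 0 as required.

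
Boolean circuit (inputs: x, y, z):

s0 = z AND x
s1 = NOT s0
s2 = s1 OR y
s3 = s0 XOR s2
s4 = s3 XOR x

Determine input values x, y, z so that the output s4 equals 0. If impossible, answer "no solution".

x=1, y=0, z=1

s4 = s3 XOR x must be 0, so s3 and x are equal.
Check with x=1, y=0, z=1:
s0 = z AND x = 1 AND 1 = 1
s1 = NOT s0 = NOT 1 = 0
s2 = s1 OR y = 0 OR 0 = 0
s3 = s0 XOR s2 = 1 XOR 0 = 1
s4 = s3 XOR x = 1 XOR 1 = 0
So s4 = 0 as required.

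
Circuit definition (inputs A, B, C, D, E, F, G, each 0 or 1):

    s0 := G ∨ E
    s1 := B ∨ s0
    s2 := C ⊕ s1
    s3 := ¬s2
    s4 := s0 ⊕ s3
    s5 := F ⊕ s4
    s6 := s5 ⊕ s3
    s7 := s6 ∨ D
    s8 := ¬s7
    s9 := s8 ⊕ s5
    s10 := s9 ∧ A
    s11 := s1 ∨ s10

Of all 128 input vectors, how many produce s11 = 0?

12

s11 = s1 ∨ s10 must be 0, so both s1 = 0 and s10 = 0.
s1 = B ∨ s0 must be 0, so both B = 0 and s0 = 0.
s10 = s9 ∧ A must be 0, so at least one of s9, A is 0.
Enumerating the 128 input combinations, 12 give s11 = 0 and 116 give s11 = 1.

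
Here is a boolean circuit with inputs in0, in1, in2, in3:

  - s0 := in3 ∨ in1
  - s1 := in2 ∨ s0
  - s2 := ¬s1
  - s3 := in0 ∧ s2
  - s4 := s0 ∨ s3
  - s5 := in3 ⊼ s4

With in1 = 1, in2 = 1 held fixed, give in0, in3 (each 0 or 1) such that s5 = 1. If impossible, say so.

s5 = in3 ⊼ s4 must be 1, so at least one of in3, s4 is 0.
Check with in1 = 1, in2 = 1 and in0=1, in3=0:
s0 = in3 ∨ in1 = 0 ∨ 1 = 1
s1 = in2 ∨ s0 = 1 ∨ 1 = 1
s2 = ¬s1 = ¬1 = 0
s3 = in0 ∧ s2 = 1 ∧ 0 = 0
s4 = s0 ∨ s3 = 1 ∨ 0 = 1
s5 = in3 ⊼ s4 = 0 ⊼ 1 = 1
So s5 = 1.

in0=1, in3=0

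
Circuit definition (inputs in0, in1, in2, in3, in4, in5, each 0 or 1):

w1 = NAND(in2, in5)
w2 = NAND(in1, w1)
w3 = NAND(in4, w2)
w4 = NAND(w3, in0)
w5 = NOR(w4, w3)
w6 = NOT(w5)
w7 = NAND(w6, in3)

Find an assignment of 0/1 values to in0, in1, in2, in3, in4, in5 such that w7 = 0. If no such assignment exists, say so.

in0=1 in1=1 in2=0 in3=1 in4=1 in5=0

Check with in0=1 in1=1 in2=0 in3=1 in4=1 in5=0:
w1 = NAND(in2, in5) = NAND(0, 0) = 1
w2 = NAND(in1, w1) = NAND(1, 1) = 0
w3 = NAND(in4, w2) = NAND(1, 0) = 1
w4 = NAND(w3, in0) = NAND(1, 1) = 0
w5 = NOR(w4, w3) = NOR(0, 1) = 0
w6 = NOT(w5) = NOT 0 = 1
w7 = NAND(w6, in3) = NAND(1, 1) = 0
So w7 = 0 as required.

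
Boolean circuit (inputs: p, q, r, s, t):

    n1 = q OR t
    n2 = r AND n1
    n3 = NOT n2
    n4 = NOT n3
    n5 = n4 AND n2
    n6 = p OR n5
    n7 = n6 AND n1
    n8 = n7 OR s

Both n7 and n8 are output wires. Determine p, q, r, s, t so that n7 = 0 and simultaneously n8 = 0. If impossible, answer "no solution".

Check with p=1, q=0, r=1, s=0, t=0:
n1 = q OR t = 0 OR 0 = 0
n2 = r AND n1 = 1 AND 0 = 0
n3 = NOT n2 = NOT 0 = 1
n4 = NOT n3 = NOT 1 = 0
n5 = n4 AND n2 = 0 AND 0 = 0
n6 = p OR n5 = 1 OR 0 = 1
n7 = n6 AND n1 = 1 AND 0 = 0
n8 = n7 OR s = 0 OR 0 = 0
So n7 = 0 and n8 = 0.

p=1, q=0, r=1, s=0, t=0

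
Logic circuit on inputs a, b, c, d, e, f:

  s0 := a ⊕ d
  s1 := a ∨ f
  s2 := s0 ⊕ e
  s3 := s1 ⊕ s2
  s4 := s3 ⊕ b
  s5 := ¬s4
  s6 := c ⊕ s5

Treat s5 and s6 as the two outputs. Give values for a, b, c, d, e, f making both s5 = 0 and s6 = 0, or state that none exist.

a=1 b=0 c=0 d=0 e=1 f=0

Check with a=1 b=0 c=0 d=0 e=1 f=0:
s0 = a ⊕ d = 1 ⊕ 0 = 1
s1 = a ∨ f = 1 ∨ 0 = 1
s2 = s0 ⊕ e = 1 ⊕ 1 = 0
s3 = s1 ⊕ s2 = 1 ⊕ 0 = 1
s4 = s3 ⊕ b = 1 ⊕ 0 = 1
s5 = ¬s4 = ¬1 = 0
s6 = c ⊕ s5 = 0 ⊕ 0 = 0
So s5 = 0 and s6 = 0.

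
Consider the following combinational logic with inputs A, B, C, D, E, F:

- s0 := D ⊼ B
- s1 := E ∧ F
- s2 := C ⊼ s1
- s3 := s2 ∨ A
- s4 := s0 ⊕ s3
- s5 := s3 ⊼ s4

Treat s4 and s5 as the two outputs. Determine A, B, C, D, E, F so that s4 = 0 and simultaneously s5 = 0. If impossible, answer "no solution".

Across all 64 input combinations, none give both s4 = 0 and s5 = 0.

no solution exists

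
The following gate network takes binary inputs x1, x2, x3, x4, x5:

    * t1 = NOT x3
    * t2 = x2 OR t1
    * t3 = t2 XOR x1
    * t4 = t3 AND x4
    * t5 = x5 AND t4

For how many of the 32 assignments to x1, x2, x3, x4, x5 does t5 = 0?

28

t5 = x5 AND t4 must be 0, so at least one of x5, t4 is 0.
Enumerating the 32 input combinations, 28 give t5 = 0 and 4 give t5 = 1.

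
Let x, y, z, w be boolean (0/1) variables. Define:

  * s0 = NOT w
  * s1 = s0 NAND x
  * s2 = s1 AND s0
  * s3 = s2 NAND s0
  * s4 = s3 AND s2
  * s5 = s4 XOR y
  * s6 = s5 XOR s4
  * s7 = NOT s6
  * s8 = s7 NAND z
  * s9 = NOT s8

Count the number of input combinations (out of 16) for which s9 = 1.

s9 = NOT s8 must be 1, so s8 = 0.
s8 = s7 NAND z must be 0, so both s7 = 1 and z = 1.
s7 = NOT s6 must be 1, so s6 = 0.
Enumerating the 16 input combinations, 4 give s9 = 1 and 12 give s9 = 0.

4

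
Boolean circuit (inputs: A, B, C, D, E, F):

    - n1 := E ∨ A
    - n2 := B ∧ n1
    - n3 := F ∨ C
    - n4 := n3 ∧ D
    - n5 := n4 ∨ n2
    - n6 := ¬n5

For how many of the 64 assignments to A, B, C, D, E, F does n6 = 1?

25

n6 = ¬n5 must be 1, so n5 = 0.
n5 = n4 ∨ n2 must be 0, so both n4 = 0 and n2 = 0.
n4 = n3 ∧ D must be 0, so at least one of n3, D is 0.
Enumerating the 64 input combinations, 25 give n6 = 1 and 39 give n6 = 0.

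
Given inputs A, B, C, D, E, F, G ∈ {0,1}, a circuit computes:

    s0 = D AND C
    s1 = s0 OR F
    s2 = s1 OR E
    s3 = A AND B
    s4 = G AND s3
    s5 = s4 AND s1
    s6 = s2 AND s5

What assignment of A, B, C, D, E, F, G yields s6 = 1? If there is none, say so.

s6 = s2 AND s5 must be 1, so both s2 = 1 and s5 = 1.
s2 = s1 OR E must be 1, so at least one of s1, E is 1.
s5 = s4 AND s1 must be 1, so both s4 = 1 and s1 = 1.
Check with A=1 B=1 C=1 D=0 E=1 F=1 G=1:
s0 = D AND C = 0 AND 1 = 0
s1 = s0 OR F = 0 OR 1 = 1
s2 = s1 OR E = 1 OR 1 = 1
s3 = A AND B = 1 AND 1 = 1
s4 = G AND s3 = 1 AND 1 = 1
s5 = s4 AND s1 = 1 AND 1 = 1
s6 = s2 AND s5 = 1 AND 1 = 1
So s6 = 1 as required.

A=1 B=1 C=1 D=0 E=1 F=1 G=1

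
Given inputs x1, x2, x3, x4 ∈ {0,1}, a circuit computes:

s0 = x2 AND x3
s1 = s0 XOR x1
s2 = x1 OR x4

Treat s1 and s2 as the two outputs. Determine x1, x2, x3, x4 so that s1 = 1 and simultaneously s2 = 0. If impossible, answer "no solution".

x1=0 x2=1 x3=1 x4=0

Check with x1=0 x2=1 x3=1 x4=0:
s0 = x2 AND x3 = 1 AND 1 = 1
s1 = s0 XOR x1 = 1 XOR 0 = 1
s2 = x1 OR x4 = 0 OR 0 = 0
So s1 = 1 and s2 = 0.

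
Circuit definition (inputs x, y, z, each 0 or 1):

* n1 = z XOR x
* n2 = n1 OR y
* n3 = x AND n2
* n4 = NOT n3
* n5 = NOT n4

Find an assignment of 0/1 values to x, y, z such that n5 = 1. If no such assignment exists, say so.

x=1, y=1, z=0

n5 = NOT n4 must be 1, so n4 = 0.
Check with x=1, y=1, z=0:
n1 = z XOR x = 0 XOR 1 = 1
n2 = n1 OR y = 1 OR 1 = 1
n3 = x AND n2 = 1 AND 1 = 1
n4 = NOT n3 = NOT 1 = 0
n5 = NOT n4 = NOT 0 = 1
So n5 = 1 as required.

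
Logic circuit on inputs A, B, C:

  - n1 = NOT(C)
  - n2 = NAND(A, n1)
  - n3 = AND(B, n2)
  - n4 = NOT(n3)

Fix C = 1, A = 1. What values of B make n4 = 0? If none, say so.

B=1

n4 = NOT(n3) must be 0, so n3 = 1.
Check with C = 1, A = 1 and B=1:
n1 = NOT(C) = NOT 1 = 0
n2 = NAND(A, n1) = NAND(1, 0) = 1
n3 = AND(B, n2) = AND(1, 1) = 1
n4 = NOT(n3) = NOT 1 = 0
So n4 = 0.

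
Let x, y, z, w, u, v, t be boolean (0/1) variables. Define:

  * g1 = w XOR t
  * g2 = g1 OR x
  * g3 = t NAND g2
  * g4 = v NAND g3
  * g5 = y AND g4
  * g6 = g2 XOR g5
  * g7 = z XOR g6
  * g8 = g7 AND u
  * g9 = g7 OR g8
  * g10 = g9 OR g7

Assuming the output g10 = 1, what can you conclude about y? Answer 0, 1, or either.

either

Both values of y occur among assignments with g10 = 1:
  y=0: x=0, y=0, z=0, w=0, u=0, v=0, t=1
  y=1: x=0, y=1, z=0, w=0, u=0, v=0, t=0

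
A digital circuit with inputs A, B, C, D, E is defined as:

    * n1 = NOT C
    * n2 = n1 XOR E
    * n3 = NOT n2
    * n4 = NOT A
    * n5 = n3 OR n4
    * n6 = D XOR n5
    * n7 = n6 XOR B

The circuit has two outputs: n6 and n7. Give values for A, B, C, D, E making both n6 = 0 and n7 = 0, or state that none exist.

A=1 B=0 C=1 D=1 E=0

Check with A=1 B=0 C=1 D=1 E=0:
n1 = NOT C = NOT 1 = 0
n2 = n1 XOR E = 0 XOR 0 = 0
n3 = NOT n2 = NOT 0 = 1
n4 = NOT A = NOT 1 = 0
n5 = n3 OR n4 = 1 OR 0 = 1
n6 = D XOR n5 = 1 XOR 1 = 0
n7 = n6 XOR B = 0 XOR 0 = 0
So n6 = 0 and n7 = 0.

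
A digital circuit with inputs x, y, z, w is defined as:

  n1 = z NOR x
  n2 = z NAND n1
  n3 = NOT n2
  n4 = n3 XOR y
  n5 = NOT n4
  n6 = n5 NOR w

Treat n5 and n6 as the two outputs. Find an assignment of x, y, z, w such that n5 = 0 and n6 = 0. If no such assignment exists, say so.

Check with x=0, y=1, z=1, w=1:
n1 = z NOR x = 1 NOR 0 = 0
n2 = z NAND n1 = 1 NAND 0 = 1
n3 = NOT n2 = NOT 1 = 0
n4 = n3 XOR y = 0 XOR 1 = 1
n5 = NOT n4 = NOT 1 = 0
n6 = n5 NOR w = 0 NOR 1 = 0
So n5 = 0 and n6 = 0.

x=0, y=1, z=1, w=1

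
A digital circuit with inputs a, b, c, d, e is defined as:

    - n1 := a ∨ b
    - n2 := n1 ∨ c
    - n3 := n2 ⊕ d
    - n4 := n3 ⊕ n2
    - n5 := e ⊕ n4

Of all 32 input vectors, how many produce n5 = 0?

n5 = e ⊕ n4 must be 0, so e and n4 are equal.
Enumerating the 32 input combinations, 16 give n5 = 0 and 16 give n5 = 1.

16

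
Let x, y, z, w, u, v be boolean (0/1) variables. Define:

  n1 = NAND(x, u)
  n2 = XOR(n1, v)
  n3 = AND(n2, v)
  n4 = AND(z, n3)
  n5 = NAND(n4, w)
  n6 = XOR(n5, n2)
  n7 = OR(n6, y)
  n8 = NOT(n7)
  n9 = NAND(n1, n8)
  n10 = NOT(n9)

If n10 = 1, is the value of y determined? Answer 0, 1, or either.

0

n10 = NOT(n9) must be 1, so n9 = 0.
n9 = NAND(n1, n8) must be 0, so both n1 = 1 and n8 = 1.
n1 = NAND(x, u) must be 1, so at least one of x, u is 0.
Every assignment with n10 = 1 has y = 0; there are 12 such assignment(s).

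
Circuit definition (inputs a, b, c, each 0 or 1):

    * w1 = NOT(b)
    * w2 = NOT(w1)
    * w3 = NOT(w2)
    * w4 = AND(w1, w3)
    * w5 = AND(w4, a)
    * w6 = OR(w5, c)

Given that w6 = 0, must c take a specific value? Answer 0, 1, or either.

0

w6 = OR(w5, c) must be 0, so both w5 = 0 and c = 0.
w5 = AND(w4, a) must be 0, so at least one of w4, a is 0.
Every assignment with w6 = 0 has c = 0; there are 3 such assignment(s).
  a=0, b=0, c=0
  a=0, b=1, c=0
  a=1, b=1, c=0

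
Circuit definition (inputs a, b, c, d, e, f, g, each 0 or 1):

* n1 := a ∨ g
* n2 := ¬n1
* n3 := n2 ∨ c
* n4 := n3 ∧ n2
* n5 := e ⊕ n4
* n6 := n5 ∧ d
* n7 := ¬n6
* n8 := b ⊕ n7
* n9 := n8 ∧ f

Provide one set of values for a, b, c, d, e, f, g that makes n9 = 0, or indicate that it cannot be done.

a=0 b=1 c=1 d=0 e=1 f=0 g=0

n9 = n8 ∧ f must be 0, so at least one of n8, f is 0.
Check with a=0 b=1 c=1 d=0 e=1 f=0 g=0:
n1 = a ∨ g = 0 ∨ 0 = 0
n2 = ¬n1 = ¬0 = 1
n3 = n2 ∨ c = 1 ∨ 1 = 1
n4 = n3 ∧ n2 = 1 ∧ 1 = 1
n5 = e ⊕ n4 = 1 ⊕ 1 = 0
n6 = n5 ∧ d = 0 ∧ 0 = 0
n7 = ¬n6 = ¬0 = 1
n8 = b ⊕ n7 = 1 ⊕ 1 = 0
n9 = n8 ∧ f = 0 ∧ 0 = 0
So n9 = 0 as required.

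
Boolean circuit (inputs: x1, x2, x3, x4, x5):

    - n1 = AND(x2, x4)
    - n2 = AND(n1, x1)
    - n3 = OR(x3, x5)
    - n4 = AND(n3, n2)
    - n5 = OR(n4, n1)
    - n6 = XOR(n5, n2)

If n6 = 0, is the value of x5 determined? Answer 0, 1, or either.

Both values of x5 occur among assignments with n6 = 0:
  x5=0: x1=0, x2=0, x3=0, x4=0, x5=0
  x5=1: x1=0, x2=0, x3=0, x4=0, x5=1

either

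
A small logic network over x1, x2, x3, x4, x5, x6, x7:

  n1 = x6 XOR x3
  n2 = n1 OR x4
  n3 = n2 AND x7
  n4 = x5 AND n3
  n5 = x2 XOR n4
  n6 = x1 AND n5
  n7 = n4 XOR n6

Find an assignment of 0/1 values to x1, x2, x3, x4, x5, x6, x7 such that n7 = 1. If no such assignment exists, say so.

Check with x1=1, x2=1, x3=0, x4=0, x5=1, x6=0, x7=1:
n1 = x6 XOR x3 = 0 XOR 0 = 0
n2 = n1 OR x4 = 0 OR 0 = 0
n3 = n2 AND x7 = 0 AND 1 = 0
n4 = x5 AND n3 = 1 AND 0 = 0
n5 = x2 XOR n4 = 1 XOR 0 = 1
n6 = x1 AND n5 = 1 AND 1 = 1
n7 = n4 XOR n6 = 0 XOR 1 = 1
So n7 = 1 as required.

x1=1, x2=1, x3=0, x4=0, x5=1, x6=0, x7=1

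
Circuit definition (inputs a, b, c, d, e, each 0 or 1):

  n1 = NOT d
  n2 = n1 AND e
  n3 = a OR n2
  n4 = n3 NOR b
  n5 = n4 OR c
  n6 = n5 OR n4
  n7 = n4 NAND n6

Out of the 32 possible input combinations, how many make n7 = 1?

n7 = n4 NAND n6 must be 1, so at least one of n4, n6 is 0.
Enumerating the 32 input combinations, 26 give n7 = 1 and 6 give n7 = 0.

26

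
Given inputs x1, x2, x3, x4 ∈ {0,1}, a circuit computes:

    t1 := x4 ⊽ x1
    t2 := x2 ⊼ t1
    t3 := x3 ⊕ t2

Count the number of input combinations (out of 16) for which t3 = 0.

8

t3 = x3 ⊕ t2 must be 0, so x3 and t2 are equal.
Enumerating the 16 input combinations, 8 give t3 = 0 and 8 give t3 = 1.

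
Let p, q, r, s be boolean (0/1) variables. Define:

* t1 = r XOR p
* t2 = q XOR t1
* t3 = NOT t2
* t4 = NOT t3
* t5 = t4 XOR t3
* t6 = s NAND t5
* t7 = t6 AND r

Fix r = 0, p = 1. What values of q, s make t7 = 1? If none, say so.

no solution exists

With r = 0, p = 1 fixed, none of the 4 settings of q, s give t7 = 1.
For example, with q=0, s=1:
t1 = r XOR p = 0 XOR 1 = 1
t2 = q XOR t1 = 0 XOR 1 = 1
t3 = NOT t2 = NOT 1 = 0
t4 = NOT t3 = NOT 0 = 1
t5 = t4 XOR t3 = 1 XOR 0 = 1
t6 = s NAND t5 = 1 NAND 1 = 0
t7 = t6 AND r = 0 AND 0 = 0
giving t7 = 0 ≠ 1.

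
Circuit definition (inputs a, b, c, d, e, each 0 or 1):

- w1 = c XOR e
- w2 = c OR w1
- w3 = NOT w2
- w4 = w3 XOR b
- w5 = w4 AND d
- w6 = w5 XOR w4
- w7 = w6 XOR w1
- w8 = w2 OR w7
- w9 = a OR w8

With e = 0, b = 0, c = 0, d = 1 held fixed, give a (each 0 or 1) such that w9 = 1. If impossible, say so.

w9 = a OR w8 must be 1, so at least one of a, w8 is 1.
Check with e = 0, b = 0, c = 0, d = 1 and a=1:
w1 = c XOR e = 0 XOR 0 = 0
w2 = c OR w1 = 0 OR 0 = 0
w3 = NOT w2 = NOT 0 = 1
w4 = w3 XOR b = 1 XOR 0 = 1
w5 = w4 AND d = 1 AND 1 = 1
w6 = w5 XOR w4 = 1 XOR 1 = 0
w7 = w6 XOR w1 = 0 XOR 0 = 0
w8 = w2 OR w7 = 0 OR 0 = 0
w9 = a OR w8 = 1 OR 0 = 1
So w9 = 1.

a=1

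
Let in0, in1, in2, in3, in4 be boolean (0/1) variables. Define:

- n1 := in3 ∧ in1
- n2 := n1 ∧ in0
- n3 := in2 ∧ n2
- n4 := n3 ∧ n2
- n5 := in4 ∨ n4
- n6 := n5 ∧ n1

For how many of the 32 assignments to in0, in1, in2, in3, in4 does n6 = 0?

27

n6 = n5 ∧ n1 must be 0, so at least one of n5, n1 is 0.
Enumerating the 32 input combinations, 27 give n6 = 0 and 5 give n6 = 1.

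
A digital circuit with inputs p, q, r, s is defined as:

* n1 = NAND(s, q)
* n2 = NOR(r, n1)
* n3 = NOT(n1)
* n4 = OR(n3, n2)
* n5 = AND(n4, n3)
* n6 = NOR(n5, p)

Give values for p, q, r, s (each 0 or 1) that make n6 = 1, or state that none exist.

p=0, q=0, r=1, s=0

n6 = NOR(n5, p) must be 1, so both n5 = 0 and p = 0.
n5 = AND(n4, n3) must be 0, so at least one of n4, n3 is 0.
Check with p=0, q=0, r=1, s=0:
n1 = NAND(s, q) = NAND(0, 0) = 1
n2 = NOR(r, n1) = NOR(1, 1) = 0
n3 = NOT(n1) = NOT 1 = 0
n4 = OR(n3, n2) = OR(0, 0) = 0
n5 = AND(n4, n3) = AND(0, 0) = 0
n6 = NOR(n5, p) = NOR(0, 0) = 1
So n6 = 1 as required.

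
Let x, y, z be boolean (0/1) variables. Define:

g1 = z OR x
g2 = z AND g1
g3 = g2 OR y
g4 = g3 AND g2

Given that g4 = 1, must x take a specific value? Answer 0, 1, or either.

either

Both values of x occur among assignments with g4 = 1:
  x=0: x=0, y=0, z=1
  x=1: x=1, y=0, z=1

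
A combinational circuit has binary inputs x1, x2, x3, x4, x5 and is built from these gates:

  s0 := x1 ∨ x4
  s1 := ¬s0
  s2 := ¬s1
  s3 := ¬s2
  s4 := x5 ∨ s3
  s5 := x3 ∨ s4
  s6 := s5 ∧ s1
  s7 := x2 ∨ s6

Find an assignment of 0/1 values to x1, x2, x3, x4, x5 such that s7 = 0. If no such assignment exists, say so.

x1=1, x2=0, x3=1, x4=1, x5=0

Check with x1=1, x2=0, x3=1, x4=1, x5=0:
s0 = x1 ∨ x4 = 1 ∨ 1 = 1
s1 = ¬s0 = ¬1 = 0
s2 = ¬s1 = ¬0 = 1
s3 = ¬s2 = ¬1 = 0
s4 = x5 ∨ s3 = 0 ∨ 0 = 0
s5 = x3 ∨ s4 = 1 ∨ 0 = 1
s6 = s5 ∧ s1 = 1 ∧ 0 = 0
s7 = x2 ∨ s6 = 0 ∨ 0 = 0
So s7 = 0 as required.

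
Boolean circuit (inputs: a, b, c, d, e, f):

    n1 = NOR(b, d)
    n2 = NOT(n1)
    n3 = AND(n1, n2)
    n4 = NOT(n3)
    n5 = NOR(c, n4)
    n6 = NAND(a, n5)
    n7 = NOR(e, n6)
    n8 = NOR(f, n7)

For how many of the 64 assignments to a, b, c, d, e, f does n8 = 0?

n8 = NOR(f, n7) must be 0, so at least one of f, n7 is 1.
Enumerating the 64 input combinations, 32 give n8 = 0 and 32 give n8 = 1.

32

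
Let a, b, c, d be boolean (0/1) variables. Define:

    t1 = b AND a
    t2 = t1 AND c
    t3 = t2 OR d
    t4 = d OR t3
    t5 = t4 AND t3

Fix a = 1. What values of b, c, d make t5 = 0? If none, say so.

b=0, c=0, d=0

Check with a = 1 and b=0, c=0, d=0:
t1 = b AND a = 0 AND 1 = 0
t2 = t1 AND c = 0 AND 0 = 0
t3 = t2 OR d = 0 OR 0 = 0
t4 = d OR t3 = 0 OR 0 = 0
t5 = t4 AND t3 = 0 AND 0 = 0
So t5 = 0.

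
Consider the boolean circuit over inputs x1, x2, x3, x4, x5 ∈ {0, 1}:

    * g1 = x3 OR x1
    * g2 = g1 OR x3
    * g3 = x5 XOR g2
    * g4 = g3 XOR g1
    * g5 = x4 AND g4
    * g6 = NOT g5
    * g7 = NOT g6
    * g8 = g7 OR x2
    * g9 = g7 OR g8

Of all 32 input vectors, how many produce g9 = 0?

g9 = g7 OR g8 must be 0, so both g7 = 0 and g8 = 0.
Enumerating the 32 input combinations, 12 give g9 = 0 and 20 give g9 = 1.

12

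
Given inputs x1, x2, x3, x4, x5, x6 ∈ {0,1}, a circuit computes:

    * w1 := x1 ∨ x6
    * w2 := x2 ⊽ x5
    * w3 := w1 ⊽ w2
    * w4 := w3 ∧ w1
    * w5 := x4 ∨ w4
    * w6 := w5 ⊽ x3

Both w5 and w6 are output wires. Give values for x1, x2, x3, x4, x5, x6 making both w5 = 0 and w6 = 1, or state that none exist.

Check with x1=1, x2=0, x3=0, x4=0, x5=0, x6=1:
w1 = x1 ∨ x6 = 1 ∨ 1 = 1
w2 = x2 ⊽ x5 = 0 ⊽ 0 = 1
w3 = w1 ⊽ w2 = 1 ⊽ 1 = 0
w4 = w3 ∧ w1 = 0 ∧ 1 = 0
w5 = x4 ∨ w4 = 0 ∨ 0 = 0
w6 = w5 ⊽ x3 = 0 ⊽ 0 = 1
So w5 = 0 and w6 = 1.

x1=1, x2=0, x3=0, x4=0, x5=0, x6=1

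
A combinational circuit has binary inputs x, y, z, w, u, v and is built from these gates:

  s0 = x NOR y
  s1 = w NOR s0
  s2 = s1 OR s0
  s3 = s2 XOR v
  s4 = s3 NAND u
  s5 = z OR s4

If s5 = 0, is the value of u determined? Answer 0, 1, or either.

s5 = z OR s4 must be 0, so both z = 0 and s4 = 0.
s4 = s3 NAND u must be 0, so both s3 = 1 and u = 1.
Every assignment with s5 = 0 has u = 1; there are 8 such assignment(s).

1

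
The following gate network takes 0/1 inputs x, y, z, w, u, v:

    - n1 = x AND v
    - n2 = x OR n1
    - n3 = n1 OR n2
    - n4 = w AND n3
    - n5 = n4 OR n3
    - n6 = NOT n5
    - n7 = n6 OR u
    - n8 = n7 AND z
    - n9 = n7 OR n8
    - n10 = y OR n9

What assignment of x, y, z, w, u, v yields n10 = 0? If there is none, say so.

x=1, y=0, z=1, w=0, u=0, v=0

n10 = y OR n9 must be 0, so both y = 0 and n9 = 0.
n9 = n7 OR n8 must be 0, so both n7 = 0 and n8 = 0.
n7 = n6 OR u must be 0, so both n6 = 0 and u = 0.
Check with x=1, y=0, z=1, w=0, u=0, v=0:
n1 = x AND v = 1 AND 0 = 0
n2 = x OR n1 = 1 OR 0 = 1
n3 = n1 OR n2 = 0 OR 1 = 1
n4 = w AND n3 = 0 AND 1 = 0
n5 = n4 OR n3 = 0 OR 1 = 1
n6 = NOT n5 = NOT 1 = 0
n7 = n6 OR u = 0 OR 0 = 0
n8 = n7 AND z = 0 AND 1 = 0
n9 = n7 OR n8 = 0 OR 0 = 0
n10 = y OR n9 = 0 OR 0 = 0
So n10 = 0 as required.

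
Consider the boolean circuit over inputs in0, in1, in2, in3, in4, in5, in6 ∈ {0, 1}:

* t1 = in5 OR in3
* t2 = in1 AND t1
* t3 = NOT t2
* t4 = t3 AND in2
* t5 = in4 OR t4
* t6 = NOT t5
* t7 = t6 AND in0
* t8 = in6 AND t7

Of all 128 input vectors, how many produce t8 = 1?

11

t8 = in6 AND t7 must be 1, so both in6 = 1 and t7 = 1.
t7 = t6 AND in0 must be 1, so both t6 = 1 and in0 = 1.
t6 = NOT t5 must be 1, so t5 = 0.
Enumerating the 128 input combinations, 11 give t8 = 1 and 117 give t8 = 0.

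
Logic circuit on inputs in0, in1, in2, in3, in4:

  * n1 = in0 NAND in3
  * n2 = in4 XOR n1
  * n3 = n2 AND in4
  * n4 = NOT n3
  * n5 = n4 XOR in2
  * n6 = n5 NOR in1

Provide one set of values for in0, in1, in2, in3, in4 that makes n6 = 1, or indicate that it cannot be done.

n6 = n5 NOR in1 must be 1, so both n5 = 0 and in1 = 0.
Check with in0=1, in1=0, in2=1, in3=1, in4=0:
n1 = in0 NAND in3 = 1 NAND 1 = 0
n2 = in4 XOR n1 = 0 XOR 0 = 0
n3 = n2 AND in4 = 0 AND 0 = 0
n4 = NOT n3 = NOT 0 = 1
n5 = n4 XOR in2 = 1 XOR 1 = 0
n6 = n5 NOR in1 = 0 NOR 0 = 1
So n6 = 1 as required.

in0=1, in1=0, in2=1, in3=1, in4=0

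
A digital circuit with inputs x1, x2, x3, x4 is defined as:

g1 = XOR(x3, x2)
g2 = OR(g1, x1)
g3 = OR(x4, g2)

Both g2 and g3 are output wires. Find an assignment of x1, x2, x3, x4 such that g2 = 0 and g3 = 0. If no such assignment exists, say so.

Check with x1=0 x2=0 x3=0 x4=0:
g1 = XOR(x3, x2) = XOR(0, 0) = 0
g2 = OR(g1, x1) = OR(0, 0) = 0
g3 = OR(x4, g2) = OR(0, 0) = 0
So g2 = 0 and g3 = 0.

x1=0 x2=0 x3=0 x4=0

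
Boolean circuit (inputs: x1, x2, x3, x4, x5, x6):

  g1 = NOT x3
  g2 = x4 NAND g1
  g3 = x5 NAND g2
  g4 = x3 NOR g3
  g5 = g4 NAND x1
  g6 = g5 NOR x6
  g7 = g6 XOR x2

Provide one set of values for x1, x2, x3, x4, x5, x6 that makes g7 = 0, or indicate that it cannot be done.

x1=1, x2=0, x3=1, x4=0, x5=1, x6=0

g7 = g6 XOR x2 must be 0, so g6 and x2 are equal.
Check with x1=1, x2=0, x3=1, x4=0, x5=1, x6=0:
g1 = NOT x3 = NOT 1 = 0
g2 = x4 NAND g1 = 0 NAND 0 = 1
g3 = x5 NAND g2 = 1 NAND 1 = 0
g4 = x3 NOR g3 = 1 NOR 0 = 0
g5 = g4 NAND x1 = 0 NAND 1 = 1
g6 = g5 NOR x6 = 1 NOR 0 = 0
g7 = g6 XOR x2 = 0 XOR 0 = 0
So g7 = 0 as required.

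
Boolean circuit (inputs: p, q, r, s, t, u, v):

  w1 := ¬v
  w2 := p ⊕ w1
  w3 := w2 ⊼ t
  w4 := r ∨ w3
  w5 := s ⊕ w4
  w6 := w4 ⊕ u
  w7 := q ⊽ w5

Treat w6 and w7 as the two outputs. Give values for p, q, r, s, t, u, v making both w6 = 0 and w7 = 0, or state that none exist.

Check with p=1 q=0 r=0 s=0 t=0 u=1 v=0:
w1 = ¬v = ¬0 = 1
w2 = p ⊕ w1 = 1 ⊕ 1 = 0
w3 = w2 ⊼ t = 0 ⊼ 0 = 1
w4 = r ∨ w3 = 0 ∨ 1 = 1
w5 = s ⊕ w4 = 0 ⊕ 1 = 1
w6 = w4 ⊕ u = 1 ⊕ 1 = 0
w7 = q ⊽ w5 = 0 ⊽ 1 = 0
So w6 = 0 and w7 = 0.

p=1 q=0 r=0 s=0 t=0 u=1 v=0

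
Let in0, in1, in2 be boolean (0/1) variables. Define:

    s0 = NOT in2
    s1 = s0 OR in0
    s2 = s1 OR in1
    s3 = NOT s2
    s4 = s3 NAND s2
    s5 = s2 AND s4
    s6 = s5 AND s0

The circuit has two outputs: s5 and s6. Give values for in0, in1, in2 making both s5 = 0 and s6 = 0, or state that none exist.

Check with in0=0 in1=0 in2=1:
s0 = NOT in2 = NOT 1 = 0
s1 = s0 OR in0 = 0 OR 0 = 0
s2 = s1 OR in1 = 0 OR 0 = 0
s3 = NOT s2 = NOT 0 = 1
s4 = s3 NAND s2 = 1 NAND 0 = 1
s5 = s2 AND s4 = 0 AND 1 = 0
s6 = s5 AND s0 = 0 AND 0 = 0
So s5 = 0 and s6 = 0.

in0=0 in1=0 in2=1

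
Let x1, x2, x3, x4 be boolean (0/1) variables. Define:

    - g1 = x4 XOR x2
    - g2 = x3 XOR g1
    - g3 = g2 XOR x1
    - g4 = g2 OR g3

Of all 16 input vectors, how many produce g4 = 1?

g4 = g2 OR g3 must be 1, so at least one of g2, g3 is 1.
Enumerating the 16 input combinations, 12 give g4 = 1 and 4 give g4 = 0.

12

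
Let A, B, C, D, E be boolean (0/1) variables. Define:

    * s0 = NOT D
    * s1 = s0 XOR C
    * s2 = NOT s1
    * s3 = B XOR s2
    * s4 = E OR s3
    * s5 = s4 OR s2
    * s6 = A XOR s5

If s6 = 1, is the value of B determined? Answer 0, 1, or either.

Both values of B occur among assignments with s6 = 1:
  B=0: A=0, B=0, C=0, D=0, E=1
  B=1: A=0, B=1, C=0, D=0, E=0

either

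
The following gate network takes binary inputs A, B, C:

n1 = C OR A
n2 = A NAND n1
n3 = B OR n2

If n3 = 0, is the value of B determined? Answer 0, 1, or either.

n3 = B OR n2 must be 0, so both B = 0 and n2 = 0.
n2 = A NAND n1 must be 0, so both A = 1 and n1 = 1.
Every assignment with n3 = 0 has B = 0; there are 2 such assignment(s).
  A=1, B=0, C=0
  A=1, B=0, C=1

0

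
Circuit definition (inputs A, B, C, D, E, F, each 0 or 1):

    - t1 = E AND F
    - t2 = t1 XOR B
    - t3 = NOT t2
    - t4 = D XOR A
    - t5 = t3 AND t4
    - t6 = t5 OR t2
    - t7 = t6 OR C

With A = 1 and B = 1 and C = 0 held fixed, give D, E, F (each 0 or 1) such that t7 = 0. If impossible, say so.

Check with A = 1 and B = 1 and C = 0 and D=1, E=1, F=1:
t1 = E AND F = 1 AND 1 = 1
t2 = t1 XOR B = 1 XOR 1 = 0
t3 = NOT t2 = NOT 0 = 1
t4 = D XOR A = 1 XOR 1 = 0
t5 = t3 AND t4 = 1 AND 0 = 0
t6 = t5 OR t2 = 0 OR 0 = 0
t7 = t6 OR C = 0 OR 0 = 0
So t7 = 0.

D=1 E=1 F=1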